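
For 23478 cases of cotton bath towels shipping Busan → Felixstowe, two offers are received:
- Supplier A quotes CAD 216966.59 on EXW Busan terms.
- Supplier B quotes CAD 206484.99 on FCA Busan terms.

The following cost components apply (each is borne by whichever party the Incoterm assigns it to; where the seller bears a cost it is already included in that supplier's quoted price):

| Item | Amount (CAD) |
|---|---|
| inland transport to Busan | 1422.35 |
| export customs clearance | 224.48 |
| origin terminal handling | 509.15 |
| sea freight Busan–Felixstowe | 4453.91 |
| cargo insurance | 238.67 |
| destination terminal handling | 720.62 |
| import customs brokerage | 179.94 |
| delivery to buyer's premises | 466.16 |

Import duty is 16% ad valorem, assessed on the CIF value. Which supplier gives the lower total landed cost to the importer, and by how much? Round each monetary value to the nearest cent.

Supplier B is cheaper by CAD 14068.97

Supplier A (EXW):
CIF value = EXW price + inland to port + export clearance + origin terminal + freight + insurance = 216966.59 + 1422.35 + 224.48 + 509.15 + 4453.91 + 238.67 = 223815.15
Import duty = 223815.15 × 16% = 35810.42
Buyer bears (A): 1422.35 + 224.48 + 509.15 + 4453.91 + 238.67 + 720.62 + 179.94 + 466.16 = 8215.28
Landed cost (A) = invoice 216966.59 + 8215.28 + duty 35810.42 = 260992.29
Supplier B (FCA):
CIF value = FCA price + origin terminal + freight + insurance = 206484.99 + 509.15 + 4453.91 + 238.67 = 211686.72
Import duty = 211686.72 × 16% = 33869.88
Buyer bears (B): 509.15 + 4453.91 + 238.67 + 720.62 + 179.94 + 466.16 = 6568.45
Landed cost (B) = invoice 206484.99 + 6568.45 + duty 33869.88 = 246923.32
Difference = |260992.29 − 246923.32| = 14068.97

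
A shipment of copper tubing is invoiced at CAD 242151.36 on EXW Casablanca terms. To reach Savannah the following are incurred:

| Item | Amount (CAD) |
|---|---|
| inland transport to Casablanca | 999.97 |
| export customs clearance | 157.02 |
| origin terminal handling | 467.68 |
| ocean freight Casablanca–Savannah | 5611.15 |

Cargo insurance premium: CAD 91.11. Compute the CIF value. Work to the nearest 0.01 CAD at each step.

CIF = EXW price + pre-shipment costs + freight + insurance
CIF = 242151.36 + 999.97 + 157.02 + 467.68 + 5611.15 + 91.11 = 249478.29

CIF value: CAD 249478.29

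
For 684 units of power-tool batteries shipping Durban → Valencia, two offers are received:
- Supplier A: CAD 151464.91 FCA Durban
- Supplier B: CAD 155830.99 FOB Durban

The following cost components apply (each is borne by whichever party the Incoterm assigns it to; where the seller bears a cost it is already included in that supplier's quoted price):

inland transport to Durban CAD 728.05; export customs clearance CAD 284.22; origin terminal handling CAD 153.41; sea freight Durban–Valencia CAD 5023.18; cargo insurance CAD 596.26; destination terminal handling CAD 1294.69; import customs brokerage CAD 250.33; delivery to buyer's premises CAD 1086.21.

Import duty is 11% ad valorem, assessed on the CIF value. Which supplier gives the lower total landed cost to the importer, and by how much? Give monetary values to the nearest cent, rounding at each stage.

Supplier A is cheaper by CAD 4676.07

Supplier A (FCA):
CIF value = FCA price + origin terminal + freight + insurance = 151464.91 + 153.41 + 5023.18 + 596.26 = 157237.76
Import duty = 157237.76 × 11% = 17296.15
Buyer bears (A): 153.41 + 5023.18 + 596.26 + 1294.69 + 250.33 + 1086.21 = 8404.08
Landed cost (A) = invoice 151464.91 + 8404.08 + duty 17296.15 = 177165.14
Supplier B (FOB):
CIF value = FOB price + freight + insurance = 155830.99 + 5023.18 + 596.26 = 161450.43
Import duty = 161450.43 × 11% = 17759.55
Buyer bears (B): 5023.18 + 596.26 + 1294.69 + 250.33 + 1086.21 = 8250.67
Landed cost (B) = invoice 155830.99 + 8250.67 + duty 17759.55 = 181841.21
Difference = |177165.14 − 181841.21| = 4676.07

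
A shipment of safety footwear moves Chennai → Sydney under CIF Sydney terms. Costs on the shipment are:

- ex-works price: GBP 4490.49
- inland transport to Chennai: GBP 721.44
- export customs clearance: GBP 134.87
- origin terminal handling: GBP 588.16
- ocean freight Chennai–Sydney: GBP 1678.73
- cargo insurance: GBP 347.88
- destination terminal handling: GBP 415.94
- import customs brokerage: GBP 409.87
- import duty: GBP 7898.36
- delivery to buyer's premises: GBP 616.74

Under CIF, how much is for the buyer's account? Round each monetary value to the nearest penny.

CIF: the seller pays costs through ocean freight and marine insurance to the destination port.
Seller's account: goods 4490.49 + inland to port 721.44 + export clearance 134.87 + origin terminal 588.16 + freight 1678.73 + insurance 347.88 = 7961.57
Buyer's account: destination terminal 415.94 + brokerage 409.87 + duty 7898.36 + delivery 616.74 = 9340.91

Buyer's account: GBP 9340.91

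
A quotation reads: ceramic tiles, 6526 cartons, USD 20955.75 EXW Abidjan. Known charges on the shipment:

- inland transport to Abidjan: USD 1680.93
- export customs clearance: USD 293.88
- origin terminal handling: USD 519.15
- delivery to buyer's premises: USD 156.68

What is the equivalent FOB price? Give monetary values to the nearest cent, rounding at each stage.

FOB price: USD 23449.71

Not relevant to the conversion: delivery — on the buyer under both terms; not part of either seller's price.
From EXW to FOB, the seller additionally bears: inland to port, export clearance, origin terminal.
FOB price = 20955.75 + 1680.93 + 293.88 + 519.15 = 23449.71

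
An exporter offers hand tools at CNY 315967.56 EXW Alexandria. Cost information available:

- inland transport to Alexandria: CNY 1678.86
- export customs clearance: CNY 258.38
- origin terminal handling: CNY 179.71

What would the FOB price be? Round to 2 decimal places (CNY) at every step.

From EXW to FOB, the seller additionally bears: inland to port, export clearance, origin terminal.
FOB price = 315967.56 + 1678.86 + 258.38 + 179.71 = 318084.51

FOB price: CNY 318084.51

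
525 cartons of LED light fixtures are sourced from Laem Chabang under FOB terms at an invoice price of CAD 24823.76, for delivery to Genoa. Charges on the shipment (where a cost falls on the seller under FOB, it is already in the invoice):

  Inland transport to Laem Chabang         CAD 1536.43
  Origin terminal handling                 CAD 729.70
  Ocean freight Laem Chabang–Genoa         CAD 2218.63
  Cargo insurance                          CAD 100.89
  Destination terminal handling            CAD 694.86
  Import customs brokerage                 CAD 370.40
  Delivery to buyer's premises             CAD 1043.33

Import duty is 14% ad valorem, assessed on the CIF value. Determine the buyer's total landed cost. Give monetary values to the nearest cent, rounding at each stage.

FOB: the seller bears costs until goods are on board at the origin port; the buyer bears freight, insurance and all costs thereafter.
Already in the invoice (seller's account under FOB): inland to port, origin terminal — exclude.
CIF value = FOB price + freight + insurance = 24823.76 + 2218.63 + 100.89 = 27143.28
Import duty = 27143.28 × 14% = 3800.06
Buyer bears: freight 2218.63 + insurance 100.89 + destination terminal 694.86 + brokerage 370.40 + delivery 1043.33 + duty 3800.06 = 8228.17
Landed cost = invoice 24823.76 + 8228.17 = 33051.93

Total landed cost: CAD 33051.93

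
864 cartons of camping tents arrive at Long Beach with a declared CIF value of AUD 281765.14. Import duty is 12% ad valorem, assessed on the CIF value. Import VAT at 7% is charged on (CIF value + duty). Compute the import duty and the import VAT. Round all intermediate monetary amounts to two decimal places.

Import duty: AUD 33811.82; import VAT: AUD 22090.39

Import duty = 281765.14 × 12% = 33811.82
VAT base = CIF + duty = 281765.14 + 33811.82 = 315576.96
Import VAT = 315576.96 × 7% = 22090.39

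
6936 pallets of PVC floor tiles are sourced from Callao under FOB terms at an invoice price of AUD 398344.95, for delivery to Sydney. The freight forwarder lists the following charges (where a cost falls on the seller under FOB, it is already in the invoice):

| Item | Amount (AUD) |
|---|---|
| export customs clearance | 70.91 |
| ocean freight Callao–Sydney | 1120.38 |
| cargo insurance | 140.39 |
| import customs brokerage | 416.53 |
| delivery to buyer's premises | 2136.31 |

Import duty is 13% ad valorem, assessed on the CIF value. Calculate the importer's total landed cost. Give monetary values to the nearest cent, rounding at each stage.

FOB: the seller bears costs until goods are on board at the origin port; the buyer bears freight, insurance and all costs thereafter.
Already in the invoice (seller's account under FOB): export clearance — exclude.
CIF value = FOB price + freight + insurance = 398344.95 + 1120.38 + 140.39 = 399605.72
Import duty = 399605.72 × 13% = 51948.74
Buyer bears: freight 1120.38 + insurance 140.39 + brokerage 416.53 + delivery 2136.31 + duty 51948.74 = 55762.35
Landed cost = invoice 398344.95 + 55762.35 = 454107.30

Total landed cost: AUD 454107.30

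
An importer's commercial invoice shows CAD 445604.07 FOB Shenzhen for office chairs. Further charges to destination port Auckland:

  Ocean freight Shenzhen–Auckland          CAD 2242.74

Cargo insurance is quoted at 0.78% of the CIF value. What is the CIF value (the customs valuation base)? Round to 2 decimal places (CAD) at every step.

CIF value: CAD 451367.48

Let C be the CIF value. C = FOB price + freight + 0.78% × C
C − 0.78% × C = 445604.07 + 2242.74
0.9922 × C = 447846.81
C = 447846.81 / 0.9922 = 451367.48
Insurance premium = 0.78% × 451367.48 = 3520.67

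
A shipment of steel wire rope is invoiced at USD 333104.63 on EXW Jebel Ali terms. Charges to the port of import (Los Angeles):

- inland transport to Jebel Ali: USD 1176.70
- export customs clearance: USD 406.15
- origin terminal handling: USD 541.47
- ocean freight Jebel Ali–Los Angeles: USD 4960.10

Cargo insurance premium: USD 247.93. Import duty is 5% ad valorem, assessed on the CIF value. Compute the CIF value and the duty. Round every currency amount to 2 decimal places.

CIF value: USD 340436.98; import duty: USD 17021.85

CIF = EXW price + pre-shipment costs + freight + insurance
CIF = 333104.63 + 1176.70 + 406.15 + 541.47 + 4960.10 + 247.93 = 340436.98
Import duty = 340436.98 × 5% = 17021.85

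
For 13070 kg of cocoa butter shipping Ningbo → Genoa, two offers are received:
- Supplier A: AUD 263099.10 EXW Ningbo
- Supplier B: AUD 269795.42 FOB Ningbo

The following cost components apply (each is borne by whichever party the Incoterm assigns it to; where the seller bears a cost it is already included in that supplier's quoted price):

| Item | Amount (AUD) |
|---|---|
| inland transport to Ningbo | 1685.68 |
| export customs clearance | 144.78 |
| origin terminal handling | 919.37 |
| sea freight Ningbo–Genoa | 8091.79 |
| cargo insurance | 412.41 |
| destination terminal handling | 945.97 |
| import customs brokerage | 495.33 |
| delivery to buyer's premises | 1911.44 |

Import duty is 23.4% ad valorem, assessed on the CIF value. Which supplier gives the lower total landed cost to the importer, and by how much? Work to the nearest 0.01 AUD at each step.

Supplier A is cheaper by AUD 4869.97

Supplier A (EXW):
CIF value = EXW price + inland to port + export clearance + origin terminal + freight + insurance = 263099.10 + 1685.68 + 144.78 + 919.37 + 8091.79 + 412.41 = 274353.13
Import duty = 274353.13 × 23.4% = 64198.63
Buyer bears (A): 1685.68 + 144.78 + 919.37 + 8091.79 + 412.41 + 945.97 + 495.33 + 1911.44 = 14606.77
Landed cost (A) = invoice 263099.10 + 14606.77 + duty 64198.63 = 341904.50
Supplier B (FOB):
CIF value = FOB price + freight + insurance = 269795.42 + 8091.79 + 412.41 = 278299.62
Import duty = 278299.62 × 23.4% = 65122.11
Buyer bears (B): 8091.79 + 412.41 + 945.97 + 495.33 + 1911.44 = 11856.94
Landed cost (B) = invoice 269795.42 + 11856.94 + duty 65122.11 = 346774.47
Difference = |341904.50 − 346774.47| = 4869.97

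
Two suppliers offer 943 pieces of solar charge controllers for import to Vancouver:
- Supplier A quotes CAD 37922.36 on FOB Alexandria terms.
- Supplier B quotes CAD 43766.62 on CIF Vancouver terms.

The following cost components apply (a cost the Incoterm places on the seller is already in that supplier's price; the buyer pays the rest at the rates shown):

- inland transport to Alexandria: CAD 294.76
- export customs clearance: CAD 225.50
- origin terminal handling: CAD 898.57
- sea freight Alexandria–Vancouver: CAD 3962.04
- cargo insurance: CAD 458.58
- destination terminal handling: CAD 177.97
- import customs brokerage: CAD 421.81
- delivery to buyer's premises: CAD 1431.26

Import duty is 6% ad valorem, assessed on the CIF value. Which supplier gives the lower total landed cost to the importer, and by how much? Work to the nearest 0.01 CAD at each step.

Supplier A is cheaper by CAD 1509.06

Supplier A (FOB):
CIF value = FOB price + freight + insurance = 37922.36 + 3962.04 + 458.58 = 42342.98
Import duty = 42342.98 × 6% = 2540.58
Buyer bears (A): 3962.04 + 458.58 + 177.97 + 421.81 + 1431.26 = 6451.66
Landed cost (A) = invoice 37922.36 + 6451.66 + duty 2540.58 = 46914.60
Supplier B (CIF):
The CIF price already equals the CIF value: 43766.62
Import duty = 43766.62 × 6% = 2626.00
Buyer bears (B): 177.97 + 421.81 + 1431.26 = 2031.04
Landed cost (B) = invoice 43766.62 + 2031.04 + duty 2626.00 = 48423.66
Difference = |46914.60 − 48423.66| = 1509.06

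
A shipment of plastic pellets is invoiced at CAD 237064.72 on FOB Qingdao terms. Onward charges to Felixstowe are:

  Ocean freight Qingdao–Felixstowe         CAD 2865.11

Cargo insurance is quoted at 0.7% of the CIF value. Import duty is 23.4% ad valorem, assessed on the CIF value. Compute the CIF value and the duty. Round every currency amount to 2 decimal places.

Let C be the CIF value. C = FOB price + freight + 0.7% × C
C − 0.7% × C = 237064.72 + 2865.11
0.993 × C = 239929.83
C = 239929.83 / 0.993 = 241621.18
Insurance premium = 0.7% × 241621.18 = 1691.35
Import duty = 241621.18 × 23.4% = 56539.36

CIF value: CAD 241621.18; import duty: CAD 56539.36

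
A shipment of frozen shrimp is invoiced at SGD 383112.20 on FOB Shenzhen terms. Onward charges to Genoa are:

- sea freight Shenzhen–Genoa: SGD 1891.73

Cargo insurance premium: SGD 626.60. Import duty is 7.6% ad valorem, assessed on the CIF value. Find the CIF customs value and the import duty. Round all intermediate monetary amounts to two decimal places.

CIF = FOB price + freight + insurance
CIF = 383112.20 + 1891.73 + 626.60 = 385630.53
Import duty = 385630.53 × 7.6% = 29307.92

CIF value: SGD 385630.53; import duty: SGD 29307.92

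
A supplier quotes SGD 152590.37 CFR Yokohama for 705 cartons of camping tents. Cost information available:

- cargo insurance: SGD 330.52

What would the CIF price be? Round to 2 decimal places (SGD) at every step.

CIF price: SGD 152920.89

From CFR to CIF, the seller additionally bears: insurance.
CIF price = 152590.37 + 330.52 = 152920.89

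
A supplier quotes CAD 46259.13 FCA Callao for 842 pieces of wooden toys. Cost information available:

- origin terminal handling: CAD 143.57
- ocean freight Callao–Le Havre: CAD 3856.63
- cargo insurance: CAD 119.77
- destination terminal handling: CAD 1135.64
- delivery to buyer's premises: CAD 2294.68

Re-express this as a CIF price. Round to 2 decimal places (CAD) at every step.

CIF price: CAD 50379.10

Not relevant to the conversion: destination terminal, delivery — on the buyer under both terms; not part of either seller's price.
From FCA to CIF, the seller additionally bears: origin terminal, freight, insurance.
CIF price = 46259.13 + 143.57 + 3856.63 + 119.77 = 50379.10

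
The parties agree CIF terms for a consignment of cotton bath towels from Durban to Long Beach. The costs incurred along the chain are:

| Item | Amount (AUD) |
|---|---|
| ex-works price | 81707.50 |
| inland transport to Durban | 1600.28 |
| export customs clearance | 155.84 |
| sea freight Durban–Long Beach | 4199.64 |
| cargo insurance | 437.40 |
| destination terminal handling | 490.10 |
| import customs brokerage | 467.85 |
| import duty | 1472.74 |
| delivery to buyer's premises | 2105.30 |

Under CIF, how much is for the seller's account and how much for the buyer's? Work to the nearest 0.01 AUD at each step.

Seller: AUD 88100.66; buyer: AUD 4535.99

CIF: the seller pays costs through ocean freight and marine insurance to the destination port.
Seller's account: goods 81707.50 + inland to port 1600.28 + export clearance 155.84 + freight 4199.64 + insurance 437.40 = 88100.66
Buyer's account: destination terminal 490.10 + brokerage 467.85 + duty 1472.74 + delivery 2105.30 = 4535.99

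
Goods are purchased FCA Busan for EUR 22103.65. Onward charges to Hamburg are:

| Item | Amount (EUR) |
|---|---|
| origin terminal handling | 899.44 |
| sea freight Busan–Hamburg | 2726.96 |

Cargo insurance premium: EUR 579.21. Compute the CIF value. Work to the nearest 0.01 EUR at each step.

CIF value: EUR 26309.26

CIF = FCA price + pre-shipment costs + freight + insurance
CIF = 22103.65 + 899.44 + 2726.96 + 579.21 = 26309.26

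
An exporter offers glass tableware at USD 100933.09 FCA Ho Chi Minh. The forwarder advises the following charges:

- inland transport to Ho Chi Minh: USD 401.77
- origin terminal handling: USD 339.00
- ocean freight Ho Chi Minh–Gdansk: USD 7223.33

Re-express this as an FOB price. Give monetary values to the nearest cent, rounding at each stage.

Not relevant to the conversion: inland to port — on the seller under both FCA and FOB; already in the FCA price and stays in the FOB price. freight — on the buyer under both terms; not part of either seller's price.
From FCA to FOB, the seller additionally bears: origin terminal.
FOB price = 100933.09 + 339.00 = 101272.09

FOB price: USD 101272.09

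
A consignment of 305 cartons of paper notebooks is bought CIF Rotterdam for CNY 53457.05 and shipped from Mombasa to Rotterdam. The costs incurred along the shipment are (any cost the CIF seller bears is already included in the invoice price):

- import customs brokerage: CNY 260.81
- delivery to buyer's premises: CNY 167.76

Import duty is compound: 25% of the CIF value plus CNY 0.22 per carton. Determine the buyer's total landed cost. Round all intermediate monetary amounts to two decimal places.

CIF: the seller pays costs through ocean freight and marine insurance to the destination port.
The CIF price already equals the CIF value: 53457.05
Ad valorem component: 53457.05 × 25% = 13364.26
Specific component: 305 × 0.22 = 67.10
Import duty = 13364.26 + 67.10 = 13431.36
Buyer bears: brokerage 260.81 + delivery 167.76 + duty 13431.36 = 13859.93
Landed cost = invoice 53457.05 + 13859.93 = 67316.98

Total landed cost: CNY 67316.98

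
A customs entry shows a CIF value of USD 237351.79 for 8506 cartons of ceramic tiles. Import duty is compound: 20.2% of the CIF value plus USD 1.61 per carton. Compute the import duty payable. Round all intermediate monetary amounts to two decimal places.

Ad valorem component: 237351.79 × 20.2% = 47945.06
Specific component: 8506 × 1.61 = 13694.66
Import duty = 47945.06 + 13694.66 = 61639.72

Import duty: USD 61639.72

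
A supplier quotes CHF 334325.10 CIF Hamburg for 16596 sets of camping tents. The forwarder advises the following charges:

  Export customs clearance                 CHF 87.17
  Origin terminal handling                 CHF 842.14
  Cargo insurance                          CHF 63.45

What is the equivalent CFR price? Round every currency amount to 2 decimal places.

CFR price: CHF 334261.65

Not relevant to the conversion: export clearance, origin terminal — on the seller under both CIF and CFR; already in the CIF price and stays in the CFR price.
From CIF to CFR, the seller no longer bears: insurance.
CFR price = 334325.10 − 63.45 = 334261.65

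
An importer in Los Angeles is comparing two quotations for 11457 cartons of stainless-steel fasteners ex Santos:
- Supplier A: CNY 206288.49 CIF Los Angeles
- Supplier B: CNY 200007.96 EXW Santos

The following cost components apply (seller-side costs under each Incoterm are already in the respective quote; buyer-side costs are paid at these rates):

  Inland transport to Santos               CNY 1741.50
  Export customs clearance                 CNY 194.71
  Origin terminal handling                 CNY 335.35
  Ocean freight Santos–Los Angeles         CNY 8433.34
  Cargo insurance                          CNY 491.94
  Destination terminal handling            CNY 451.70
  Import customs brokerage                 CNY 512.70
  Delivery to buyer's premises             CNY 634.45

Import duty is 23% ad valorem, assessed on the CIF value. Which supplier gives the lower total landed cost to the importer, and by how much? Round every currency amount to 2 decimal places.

Supplier A (CIF):
The CIF price already equals the CIF value: 206288.49
Import duty = 206288.49 × 23% = 47446.35
Buyer bears (A): 451.70 + 512.70 + 634.45 = 1598.85
Landed cost (A) = invoice 206288.49 + 1598.85 + duty 47446.35 = 255333.69
Supplier B (EXW):
CIF value = EXW price + inland to port + export clearance + origin terminal + freight + insurance = 200007.96 + 1741.50 + 194.71 + 335.35 + 8433.34 + 491.94 = 211204.80
Import duty = 211204.80 × 23% = 48577.10
Buyer bears (B): 1741.50 + 194.71 + 335.35 + 8433.34 + 491.94 + 451.70 + 512.70 + 634.45 = 12795.69
Landed cost (B) = invoice 200007.96 + 12795.69 + duty 48577.10 = 261380.75
Difference = |255333.69 − 261380.75| = 6047.06

Supplier A is cheaper by CNY 6047.06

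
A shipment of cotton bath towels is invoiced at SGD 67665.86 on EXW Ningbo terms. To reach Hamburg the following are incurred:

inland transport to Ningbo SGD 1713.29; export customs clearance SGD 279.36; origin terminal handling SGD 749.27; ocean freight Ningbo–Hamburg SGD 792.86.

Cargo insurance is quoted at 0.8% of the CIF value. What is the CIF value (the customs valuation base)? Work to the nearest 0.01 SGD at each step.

Let C be the CIF value. C = EXW price + pre-shipment costs + freight + 0.8% × C
C − 0.8% × C = 67665.86 + 1713.29 + 279.36 + 749.27 + 792.86
0.992 × C = 71200.64
C = 71200.64 / 0.992 = 71774.84
Insurance premium = 0.8% × 71774.84 = 574.20

CIF value: SGD 71774.84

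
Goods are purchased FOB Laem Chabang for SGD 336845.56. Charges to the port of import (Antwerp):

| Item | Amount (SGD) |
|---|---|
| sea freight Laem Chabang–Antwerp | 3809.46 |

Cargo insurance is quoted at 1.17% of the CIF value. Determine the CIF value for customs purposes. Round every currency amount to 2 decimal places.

CIF value: SGD 344687.87

Let C be the CIF value. C = FOB price + freight + 1.17% × C
C − 1.17% × C = 336845.56 + 3809.46
0.9883 × C = 340655.02
C = 340655.02 / 0.9883 = 344687.87
Insurance premium = 1.17% × 344687.87 = 4032.85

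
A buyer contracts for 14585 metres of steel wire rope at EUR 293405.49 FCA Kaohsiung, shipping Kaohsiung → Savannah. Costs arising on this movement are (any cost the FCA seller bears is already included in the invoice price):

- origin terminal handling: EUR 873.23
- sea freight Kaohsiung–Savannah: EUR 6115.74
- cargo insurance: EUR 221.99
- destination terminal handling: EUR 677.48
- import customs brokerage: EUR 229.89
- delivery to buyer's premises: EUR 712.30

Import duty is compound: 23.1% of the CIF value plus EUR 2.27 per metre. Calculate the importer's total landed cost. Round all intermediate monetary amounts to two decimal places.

FCA: the seller delivers export-cleared goods to the carrier; the buyer bears costs from that point.
CIF value = FCA price + origin terminal + freight + insurance = 293405.49 + 873.23 + 6115.74 + 221.99 = 300616.45
Ad valorem component: 300616.45 × 23.1% = 69442.40
Specific component: 14585 × 2.27 = 33107.95
Import duty = 69442.40 + 33107.95 = 102550.35
Buyer bears: origin terminal 873.23 + freight 6115.74 + insurance 221.99 + destination terminal 677.48 + brokerage 229.89 + delivery 712.30 + duty 102550.35 = 111380.98
Landed cost = invoice 293405.49 + 111380.98 = 404786.47

Total landed cost: EUR 404786.47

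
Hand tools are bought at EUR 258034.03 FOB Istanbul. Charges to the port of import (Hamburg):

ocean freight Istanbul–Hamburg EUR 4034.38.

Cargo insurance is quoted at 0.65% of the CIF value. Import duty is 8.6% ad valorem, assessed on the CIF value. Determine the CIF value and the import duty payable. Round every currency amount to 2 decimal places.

Let C be the CIF value. C = FOB price + freight + 0.65% × C
C − 0.65% × C = 258034.03 + 4034.38
0.9935 × C = 262068.41
C = 262068.41 / 0.9935 = 263783.00
Insurance premium = 0.65% × 263783.00 = 1714.59
Import duty = 263783.00 × 8.6% = 22685.34

CIF value: EUR 263783.00; import duty: EUR 22685.34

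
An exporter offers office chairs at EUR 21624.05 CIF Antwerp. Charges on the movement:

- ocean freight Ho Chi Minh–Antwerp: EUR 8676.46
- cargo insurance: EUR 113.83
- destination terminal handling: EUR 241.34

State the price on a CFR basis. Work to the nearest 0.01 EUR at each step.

Not relevant to the conversion: freight — on the seller under both CIF and CFR; already in the CIF price and stays in the CFR price. destination terminal — on the buyer under both terms; not part of either seller's price.
From CIF to CFR, the seller no longer bears: insurance.
CFR price = 21624.05 − 113.83 = 21510.22

CFR price: EUR 21510.22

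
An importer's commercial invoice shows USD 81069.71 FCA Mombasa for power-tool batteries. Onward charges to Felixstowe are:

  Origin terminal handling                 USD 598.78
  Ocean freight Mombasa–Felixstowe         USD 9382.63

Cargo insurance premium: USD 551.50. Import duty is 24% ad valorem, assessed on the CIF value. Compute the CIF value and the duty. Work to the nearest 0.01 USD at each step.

CIF = FCA price + pre-shipment costs + freight + insurance
CIF = 81069.71 + 598.78 + 9382.63 + 551.50 = 91602.62
Import duty = 91602.62 × 24% = 21984.63

CIF value: USD 91602.62; import duty: USD 21984.63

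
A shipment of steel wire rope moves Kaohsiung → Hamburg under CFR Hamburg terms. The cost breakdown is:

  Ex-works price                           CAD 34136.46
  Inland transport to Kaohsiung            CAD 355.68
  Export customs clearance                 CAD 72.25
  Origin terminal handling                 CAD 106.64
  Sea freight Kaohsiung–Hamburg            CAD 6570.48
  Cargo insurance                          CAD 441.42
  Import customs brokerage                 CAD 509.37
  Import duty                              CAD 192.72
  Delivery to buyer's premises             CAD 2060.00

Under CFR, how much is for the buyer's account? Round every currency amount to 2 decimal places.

Buyer's account: CAD 3203.51

CFR: the seller pays costs through ocean freight to the destination port, but not insurance.
Seller's account: goods 34136.46 + inland to port 355.68 + export clearance 72.25 + origin terminal 106.64 + freight 6570.48 = 41241.51
Buyer's account: insurance 441.42 + brokerage 509.37 + duty 192.72 + delivery 2060.00 = 3203.51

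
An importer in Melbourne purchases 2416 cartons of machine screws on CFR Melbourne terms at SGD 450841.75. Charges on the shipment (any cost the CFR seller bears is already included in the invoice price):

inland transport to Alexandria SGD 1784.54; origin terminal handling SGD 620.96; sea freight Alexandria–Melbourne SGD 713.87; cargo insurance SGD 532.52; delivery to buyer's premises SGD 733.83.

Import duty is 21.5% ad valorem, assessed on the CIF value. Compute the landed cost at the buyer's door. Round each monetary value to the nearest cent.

Total landed cost: SGD 549153.57

CFR: the seller pays costs through ocean freight to the destination port, but not insurance.
Already in the invoice (seller's account under CFR): inland to port, origin terminal, freight — exclude.
CIF value = CFR price + insurance = 450841.75 + 532.52 = 451374.27
Import duty = 451374.27 × 21.5% = 97045.47
Buyer bears: insurance 532.52 + delivery 733.83 + duty 97045.47 = 98311.82
Landed cost = invoice 450841.75 + 98311.82 = 549153.57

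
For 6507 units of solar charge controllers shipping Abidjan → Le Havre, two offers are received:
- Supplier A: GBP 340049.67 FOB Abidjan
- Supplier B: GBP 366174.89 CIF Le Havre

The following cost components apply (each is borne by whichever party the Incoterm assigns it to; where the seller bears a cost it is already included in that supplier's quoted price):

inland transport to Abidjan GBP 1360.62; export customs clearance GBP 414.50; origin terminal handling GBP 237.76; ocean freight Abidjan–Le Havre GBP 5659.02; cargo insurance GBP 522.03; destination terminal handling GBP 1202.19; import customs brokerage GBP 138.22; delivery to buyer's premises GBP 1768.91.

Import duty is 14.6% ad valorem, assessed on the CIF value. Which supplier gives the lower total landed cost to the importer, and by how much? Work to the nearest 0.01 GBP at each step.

Supplier A is cheaper by GBP 22856.01

Supplier A (FOB):
CIF value = FOB price + freight + insurance = 340049.67 + 5659.02 + 522.03 = 346230.72
Import duty = 346230.72 × 14.6% = 50549.69
Buyer bears (A): 5659.02 + 522.03 + 1202.19 + 138.22 + 1768.91 = 9290.37
Landed cost (A) = invoice 340049.67 + 9290.37 + duty 50549.69 = 399889.73
Supplier B (CIF):
The CIF price already equals the CIF value: 366174.89
Import duty = 366174.89 × 14.6% = 53461.53
Buyer bears (B): 1202.19 + 138.22 + 1768.91 = 3109.32
Landed cost (B) = invoice 366174.89 + 3109.32 + duty 53461.53 = 422745.74
Difference = |399889.73 − 422745.74| = 22856.01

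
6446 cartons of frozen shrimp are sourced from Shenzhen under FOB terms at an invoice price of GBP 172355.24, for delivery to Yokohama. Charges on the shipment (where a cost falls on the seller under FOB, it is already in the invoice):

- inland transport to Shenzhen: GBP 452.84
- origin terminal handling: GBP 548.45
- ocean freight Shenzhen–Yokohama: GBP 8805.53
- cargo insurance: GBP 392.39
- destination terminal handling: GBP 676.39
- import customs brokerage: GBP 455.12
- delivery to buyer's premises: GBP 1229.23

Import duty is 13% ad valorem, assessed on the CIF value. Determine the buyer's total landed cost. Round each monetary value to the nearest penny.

Total landed cost: GBP 207515.81

FOB: the seller bears costs until goods are on board at the origin port; the buyer bears freight, insurance and all costs thereafter.
Already in the invoice (seller's account under FOB): inland to port, origin terminal — exclude.
CIF value = FOB price + freight + insurance = 172355.24 + 8805.53 + 392.39 = 181553.16
Import duty = 181553.16 × 13% = 23601.91
Buyer bears: freight 8805.53 + insurance 392.39 + destination terminal 676.39 + brokerage 455.12 + delivery 1229.23 + duty 23601.91 = 35160.57
Landed cost = invoice 172355.24 + 35160.57 = 207515.81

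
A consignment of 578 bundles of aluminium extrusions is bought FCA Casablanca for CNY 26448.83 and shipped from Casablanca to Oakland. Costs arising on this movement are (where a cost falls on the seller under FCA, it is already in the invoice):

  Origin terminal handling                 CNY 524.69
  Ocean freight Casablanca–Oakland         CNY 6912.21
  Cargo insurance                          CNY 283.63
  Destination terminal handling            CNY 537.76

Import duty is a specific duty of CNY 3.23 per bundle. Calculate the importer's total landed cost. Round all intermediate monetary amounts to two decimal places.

FCA: the seller delivers export-cleared goods to the carrier; the buyer bears costs from that point.
CIF value = FCA price + origin terminal + freight + insurance = 26448.83 + 524.69 + 6912.21 + 283.63 = 34169.36
Import duty = 578 × 3.23 = 1866.94
Buyer bears: origin terminal 524.69 + freight 6912.21 + insurance 283.63 + destination terminal 537.76 + duty 1866.94 = 10125.23
Landed cost = invoice 26448.83 + 10125.23 = 36574.06

Total landed cost: CNY 36574.06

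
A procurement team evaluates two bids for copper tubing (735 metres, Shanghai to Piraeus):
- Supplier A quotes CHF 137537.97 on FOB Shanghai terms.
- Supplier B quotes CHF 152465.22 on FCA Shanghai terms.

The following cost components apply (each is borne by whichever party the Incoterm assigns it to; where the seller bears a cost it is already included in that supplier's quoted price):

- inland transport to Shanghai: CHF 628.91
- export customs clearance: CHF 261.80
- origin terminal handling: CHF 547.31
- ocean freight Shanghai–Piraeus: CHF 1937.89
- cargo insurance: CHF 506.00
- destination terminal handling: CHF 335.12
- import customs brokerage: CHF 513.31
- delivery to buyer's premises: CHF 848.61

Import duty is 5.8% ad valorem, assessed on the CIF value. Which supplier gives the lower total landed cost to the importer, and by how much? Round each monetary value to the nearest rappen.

Supplier A (FOB):
CIF value = FOB price + freight + insurance = 137537.97 + 1937.89 + 506.00 = 139981.86
Import duty = 139981.86 × 5.8% = 8118.95
Buyer bears (A): 1937.89 + 506.00 + 335.12 + 513.31 + 848.61 = 4140.93
Landed cost (A) = invoice 137537.97 + 4140.93 + duty 8118.95 = 149797.85
Supplier B (FCA):
CIF value = FCA price + origin terminal + freight + insurance = 152465.22 + 547.31 + 1937.89 + 506.00 = 155456.42
Import duty = 155456.42 × 5.8% = 9016.47
Buyer bears (B): 547.31 + 1937.89 + 506.00 + 335.12 + 513.31 + 848.61 = 4688.24
Landed cost (B) = invoice 152465.22 + 4688.24 + duty 9016.47 = 166169.93
Difference = |149797.85 − 166169.93| = 16372.08

Supplier A is cheaper by CHF 16372.08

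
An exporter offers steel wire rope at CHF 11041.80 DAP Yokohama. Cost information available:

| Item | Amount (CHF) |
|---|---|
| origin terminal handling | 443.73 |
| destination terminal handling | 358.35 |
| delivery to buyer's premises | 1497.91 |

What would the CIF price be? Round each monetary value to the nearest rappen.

CIF price: CHF 9185.54

Not relevant to the conversion: origin terminal — on the seller under both DAP and CIF; already in the DAP price and stays in the CIF price.
From DAP to CIF, the seller no longer bears: destination terminal, delivery.
CIF price = 11041.80 − 358.35 − 1497.91 = 9185.54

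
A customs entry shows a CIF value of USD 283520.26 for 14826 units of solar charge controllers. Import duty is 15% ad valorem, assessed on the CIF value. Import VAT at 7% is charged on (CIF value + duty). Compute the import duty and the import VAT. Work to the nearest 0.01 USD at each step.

Import duty: USD 42528.04; import VAT: USD 22823.38

Import duty = 283520.26 × 15% = 42528.04
VAT base = CIF + duty = 283520.26 + 42528.04 = 326048.30
Import VAT = 326048.30 × 7% = 22823.38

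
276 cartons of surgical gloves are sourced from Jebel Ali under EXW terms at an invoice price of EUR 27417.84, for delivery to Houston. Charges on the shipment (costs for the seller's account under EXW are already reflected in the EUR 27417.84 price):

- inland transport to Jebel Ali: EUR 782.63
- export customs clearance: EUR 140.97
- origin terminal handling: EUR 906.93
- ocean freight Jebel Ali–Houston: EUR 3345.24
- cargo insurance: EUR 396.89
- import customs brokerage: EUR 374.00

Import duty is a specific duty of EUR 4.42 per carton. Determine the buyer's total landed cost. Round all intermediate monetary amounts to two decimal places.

Total landed cost: EUR 34584.42

EXW: the seller makes goods available at their premises; the buyer bears all onward costs.
CIF value = EXW price + inland to port + export clearance + origin terminal + freight + insurance = 27417.84 + 782.63 + 140.97 + 906.93 + 3345.24 + 396.89 = 32990.50
Import duty = 276 × 4.42 = 1219.92
Buyer bears: inland to port 782.63 + export clearance 140.97 + origin terminal 906.93 + freight 3345.24 + insurance 396.89 + brokerage 374.00 + duty 1219.92 = 7166.58
Landed cost = invoice 27417.84 + 7166.58 = 34584.42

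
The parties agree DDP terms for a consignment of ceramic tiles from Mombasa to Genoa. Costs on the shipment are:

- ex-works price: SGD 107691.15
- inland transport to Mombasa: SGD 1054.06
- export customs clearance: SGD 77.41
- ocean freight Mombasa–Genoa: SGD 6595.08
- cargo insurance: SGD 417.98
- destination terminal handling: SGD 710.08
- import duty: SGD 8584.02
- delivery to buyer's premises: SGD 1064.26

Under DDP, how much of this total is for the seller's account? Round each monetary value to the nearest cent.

Seller's account: SGD 126194.04

DDP: the seller bears all costs including import duty.
Seller's account: goods 107691.15 + inland to port 1054.06 + export clearance 77.41 + freight 6595.08 + insurance 417.98 + destination terminal 710.08 + duty 8584.02 + delivery 1064.26 = 126194.04
Buyer's account: 0.00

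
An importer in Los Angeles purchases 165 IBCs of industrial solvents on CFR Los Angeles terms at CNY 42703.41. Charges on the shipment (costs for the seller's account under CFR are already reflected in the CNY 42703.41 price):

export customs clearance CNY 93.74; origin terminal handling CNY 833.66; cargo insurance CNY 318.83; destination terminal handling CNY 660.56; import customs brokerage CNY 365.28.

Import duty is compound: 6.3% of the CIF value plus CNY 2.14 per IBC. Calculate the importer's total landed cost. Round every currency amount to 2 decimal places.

Total landed cost: CNY 47111.58

CFR: the seller pays costs through ocean freight to the destination port, but not insurance.
Already in the invoice (seller's account under CFR): export clearance, origin terminal — exclude.
CIF value = CFR price + insurance = 42703.41 + 318.83 = 43022.24
Ad valorem component: 43022.24 × 6.3% = 2710.40
Specific component: 165 × 2.14 = 353.10
Import duty = 2710.40 + 353.10 = 3063.50
Buyer bears: insurance 318.83 + destination terminal 660.56 + brokerage 365.28 + duty 3063.50 = 4408.17
Landed cost = invoice 42703.41 + 4408.17 = 47111.58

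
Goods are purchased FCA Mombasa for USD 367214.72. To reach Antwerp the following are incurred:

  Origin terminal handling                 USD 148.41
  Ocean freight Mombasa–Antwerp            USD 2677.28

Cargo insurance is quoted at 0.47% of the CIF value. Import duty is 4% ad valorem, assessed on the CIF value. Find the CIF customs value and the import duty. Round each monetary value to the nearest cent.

CIF value: USD 371787.81; import duty: USD 14871.51

Let C be the CIF value. C = FCA price + pre-shipment costs + freight + 0.47% × C
C − 0.47% × C = 367214.72 + 148.41 + 2677.28
0.9953 × C = 370040.41
C = 370040.41 / 0.9953 = 371787.81
Insurance premium = 0.47% × 371787.81 = 1747.40
Import duty = 371787.81 × 4% = 14871.51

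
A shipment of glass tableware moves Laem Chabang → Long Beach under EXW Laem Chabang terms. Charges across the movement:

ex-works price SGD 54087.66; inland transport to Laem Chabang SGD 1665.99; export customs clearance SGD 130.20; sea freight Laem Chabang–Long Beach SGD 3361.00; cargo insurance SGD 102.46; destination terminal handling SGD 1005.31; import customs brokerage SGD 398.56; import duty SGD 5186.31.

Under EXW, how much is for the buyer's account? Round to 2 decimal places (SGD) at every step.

Buyer's account: SGD 11849.83

EXW: the seller makes goods available at their premises; the buyer bears all onward costs.
Seller's account: goods 54087.66 = 54087.66
Buyer's account: inland to port 1665.99 + export clearance 130.20 + freight 3361.00 + insurance 102.46 + destination terminal 1005.31 + brokerage 398.56 + duty 5186.31 = 11849.83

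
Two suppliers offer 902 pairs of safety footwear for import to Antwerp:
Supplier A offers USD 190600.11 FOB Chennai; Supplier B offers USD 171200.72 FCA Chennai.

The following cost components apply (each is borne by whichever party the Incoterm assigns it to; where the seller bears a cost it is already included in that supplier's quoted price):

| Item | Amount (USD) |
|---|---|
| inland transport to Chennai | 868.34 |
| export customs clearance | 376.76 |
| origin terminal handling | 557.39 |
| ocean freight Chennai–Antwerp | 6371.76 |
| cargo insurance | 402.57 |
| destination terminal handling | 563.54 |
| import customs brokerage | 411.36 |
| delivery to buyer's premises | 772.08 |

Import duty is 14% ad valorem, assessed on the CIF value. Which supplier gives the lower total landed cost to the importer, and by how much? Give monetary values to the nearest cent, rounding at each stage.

Supplier A (FOB):
CIF value = FOB price + freight + insurance = 190600.11 + 6371.76 + 402.57 = 197374.44
Import duty = 197374.44 × 14% = 27632.42
Buyer bears (A): 6371.76 + 402.57 + 563.54 + 411.36 + 772.08 = 8521.31
Landed cost (A) = invoice 190600.11 + 8521.31 + duty 27632.42 = 226753.84
Supplier B (FCA):
CIF value = FCA price + origin terminal + freight + insurance = 171200.72 + 557.39 + 6371.76 + 402.57 = 178532.44
Import duty = 178532.44 × 14% = 24994.54
Buyer bears (B): 557.39 + 6371.76 + 402.57 + 563.54 + 411.36 + 772.08 = 9078.70
Landed cost (B) = invoice 171200.72 + 9078.70 + duty 24994.54 = 205273.96
Difference = |226753.84 − 205273.96| = 21479.88

Supplier B is cheaper by USD 21479.88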